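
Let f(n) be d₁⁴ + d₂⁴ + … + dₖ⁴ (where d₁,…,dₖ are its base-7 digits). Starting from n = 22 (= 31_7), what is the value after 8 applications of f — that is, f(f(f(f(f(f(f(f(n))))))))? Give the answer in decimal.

22 = (3,1)_7 → 82
82 = (1,4,5)_7 → 882
882 = (2,4,0,0)_7 → 272
272 = (5,3,6)_7 → 2002
2002 = (5,5,6,0)_7 → 2546
2546 = (1,0,2,6,5)_7 → 1938
1938 = (5,4,3,6)_7 → 2258
2258 = (6,4,0,4)_7 → 1808

1808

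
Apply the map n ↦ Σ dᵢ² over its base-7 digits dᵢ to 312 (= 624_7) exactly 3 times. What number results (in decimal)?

312 = (6,2,4)_7 → 6² + 2² + 4² = 36 + 4 + 16 = 56
56 = (1,1,0)_7 → 1² + 1² + 0² = 1 + 1 + 0 = 2
2 = (2)_7 → 2² = 4

4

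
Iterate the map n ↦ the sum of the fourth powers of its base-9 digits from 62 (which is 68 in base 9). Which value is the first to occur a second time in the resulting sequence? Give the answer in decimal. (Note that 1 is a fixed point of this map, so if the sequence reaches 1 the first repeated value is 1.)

62 = (6,8)_9 → 6⁴ + 8⁴ = 1296 + 4096 = 5392
5392 = (7,3,5,1)_9 → 7⁴ + 3⁴ + 5⁴ + 1⁴ = 2401 + 81 + 625 + 1 = 3108
3108 = (4,2,3,3)_9 → 4⁴ + 2⁴ + 3⁴ + 3⁴ = 256 + 16 + 81 + 81 = 434
434 = (5,3,2)_9 → 5⁴ + 3⁴ + 2⁴ = 625 + 81 + 16 = 722
722 = (8,8,2)_9 → 8⁴ + 8⁴ + 2⁴ = 4096 + 4096 + 16 = 8208
8208 = (1,2,2,3,0)_9 → 1⁴ + 2⁴ + 2⁴ + 3⁴ + 0⁴ = 1 + 16 + 16 + 81 + 0 = 114
114 = (1,3,6)_9 → 1⁴ + 3⁴ + 6⁴ = 1 + 81 + 1296 = 1378
1378 = (1,8,0,1)_9 → 1⁴ + 8⁴ + 0⁴ + 1⁴ = 1 + 4096 + 0 + 1 = 4098
4098 = (5,5,5,3)_9 → 5⁴ + 5⁴ + 5⁴ + 3⁴ = 625 + 625 + 625 + 81 = 1956
1956 = (2,6,1,3)_9 → 2⁴ + 6⁴ + 1⁴ + 3⁴ = 16 + 1296 + 1 + 81 = 1394
1394 = (1,8,1,8)_9 → 1⁴ + 8⁴ + 1⁴ + 8⁴ = 1 + 4096 + 1 + 4096 = 8194
8194 = (1,2,2,1,4)_9 → 1⁴ + 2⁴ + 2⁴ + 1⁴ + 4⁴ = 1 + 16 + 16 + 1 + 256 = 290
290 = (3,5,2)_9 → 3⁴ + 5⁴ + 2⁴ = 81 + 625 + 16 = 722  — 722 already appeared earlier.

722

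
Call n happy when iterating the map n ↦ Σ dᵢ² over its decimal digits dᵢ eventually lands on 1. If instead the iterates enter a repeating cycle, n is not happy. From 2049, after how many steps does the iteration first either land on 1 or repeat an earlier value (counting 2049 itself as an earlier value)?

2049 → 2² + 0² + 4² + 9² = 4 + 0 + 16 + 81 = 101
101 → 1² + 0² + 1² = 1 + 0 + 1 = 2
2 → 2² = 4
4 → 4² = 16
16 → 1² + 6² = 1 + 36 = 37
37 → 3² + 7² = 9 + 49 = 58
58 → 5² + 8² = 25 + 64 = 89
89 → 8² + 9² = 64 + 81 = 145
145 → 1² + 4² + 5² = 1 + 16 + 25 = 42
42 → 4² + 2² = 16 + 4 = 20
20 → 2² + 0² = 4 + 0 = 4  — 4 repeats.
That took 11 steps.

11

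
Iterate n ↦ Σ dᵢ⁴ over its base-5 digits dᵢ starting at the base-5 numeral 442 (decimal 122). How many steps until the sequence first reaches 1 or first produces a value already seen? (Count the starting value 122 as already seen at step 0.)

122 = (4,4,2)_5 → 4⁴ + 4⁴ + 2⁴ = 256 + 256 + 16 = 528
528 = (4,1,0,3)_5 → 4⁴ + 1⁴ + 0⁴ + 3⁴ = 256 + 1 + 0 + 81 = 338
338 = (2,3,2,3)_5 → 2⁴ + 3⁴ + 2⁴ + 3⁴ = 16 + 81 + 16 + 81 = 194
194 = (1,2,3,4)_5 → 1⁴ + 2⁴ + 3⁴ + 4⁴ = 1 + 16 + 81 + 256 = 354
354 = (2,4,0,4)_5 → 2⁴ + 4⁴ + 0⁴ + 4⁴ = 16 + 256 + 0 + 256 = 528  — 528 repeats.
That took 5 steps.

5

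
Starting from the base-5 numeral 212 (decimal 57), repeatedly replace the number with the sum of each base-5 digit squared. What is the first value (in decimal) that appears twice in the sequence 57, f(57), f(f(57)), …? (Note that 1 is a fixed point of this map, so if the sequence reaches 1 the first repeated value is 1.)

13

57 = (2,1,2)_5 → 2² + 1² + 2² = 4 + 1 + 4 = 9
9 = (1,4)_5 → 1² + 4² = 1 + 16 = 17
17 = (3,2)_5 → 3² + 2² = 9 + 4 = 13
13 = (2,3)_5 → 2² + 3² = 4 + 9 = 13  — 13 already appeared earlier.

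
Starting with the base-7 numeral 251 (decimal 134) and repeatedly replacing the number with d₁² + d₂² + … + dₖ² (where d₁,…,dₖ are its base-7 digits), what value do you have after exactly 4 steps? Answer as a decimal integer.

50

134 = (2,5,1)_7 → 2² + 5² + 1² = 4 + 25 + 1 = 30
30 = (4,2)_7 → 4² + 2² = 16 + 4 = 20
20 = (2,6)_7 → 2² + 6² = 4 + 36 = 40
40 = (5,5)_7 → 5² + 5² = 25 + 25 = 50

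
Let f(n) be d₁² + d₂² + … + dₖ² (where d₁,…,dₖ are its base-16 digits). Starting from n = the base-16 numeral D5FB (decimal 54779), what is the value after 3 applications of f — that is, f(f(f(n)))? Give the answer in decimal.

54779 = (13,5,15,11)_16 → 13² + 5² + 15² + 11² = 169 + 25 + 225 + 121 = 540
540 = (2,1,12)_16 → 2² + 1² + 12² = 4 + 1 + 144 = 149
149 = (9,5)_16 → 9² + 5² = 81 + 25 = 106

106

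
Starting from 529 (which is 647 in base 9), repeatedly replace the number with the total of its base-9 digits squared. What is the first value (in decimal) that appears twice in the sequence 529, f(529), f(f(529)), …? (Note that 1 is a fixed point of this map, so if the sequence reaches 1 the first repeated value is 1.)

529 = (6,4,7)_9 → 101
101 = (1,2,2)_9 → 9
9 = (1,0)_9 → 1  — reached the fixed point 1.
1 → 1, so 1 is the first repeated value.

1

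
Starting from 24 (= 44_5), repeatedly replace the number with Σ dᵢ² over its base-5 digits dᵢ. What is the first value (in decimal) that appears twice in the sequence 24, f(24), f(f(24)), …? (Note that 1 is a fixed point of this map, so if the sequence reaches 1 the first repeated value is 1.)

24 = (4,4)_5 → 4² + 4² = 32
32 = (1,1,2)_5 → 1² + 1² + 2² = 6
6 = (1,1)_5 → 1² + 1² = 2
2 = (2)_5 → 2² = 4
4 = (4)_5 → 4² = 16
16 = (3,1)_5 → 3² + 1² = 10
10 = (2,0)_5 → 2² + 0² = 4  — 4 already appeared earlier.

4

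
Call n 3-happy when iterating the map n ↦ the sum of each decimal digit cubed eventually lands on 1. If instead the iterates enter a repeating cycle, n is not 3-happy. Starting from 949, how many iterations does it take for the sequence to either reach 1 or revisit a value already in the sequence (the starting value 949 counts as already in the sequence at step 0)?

949 → 1522
1522 → 142
142 → 73
73 → 370
370 → 370  — 370 repeats.
That took 5 steps.

5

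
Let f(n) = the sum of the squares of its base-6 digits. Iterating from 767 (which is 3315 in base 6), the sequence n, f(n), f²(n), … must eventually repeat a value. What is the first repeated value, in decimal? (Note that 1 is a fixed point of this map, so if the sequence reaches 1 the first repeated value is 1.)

767 = (3,3,1,5)_6 → 3² + 3² + 1² + 5² = 9 + 9 + 1 + 25 = 44
44 = (1,1,2)_6 → 1² + 1² + 2² = 1 + 1 + 4 = 6
6 = (1,0)_6 → 1² + 0² = 1 + 0 = 1  — reached the fixed point 1.
1 → 1, so 1 is the first repeated value.

1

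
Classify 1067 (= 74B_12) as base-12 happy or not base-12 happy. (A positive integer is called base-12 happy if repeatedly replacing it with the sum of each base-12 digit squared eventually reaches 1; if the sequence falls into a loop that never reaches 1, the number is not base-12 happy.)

1067 = (7,4,11)_12 → 186
186 = (1,3,6)_12 → 46
46 = (3,10)_12 → 109
109 = (9,1)_12 → 82
82 = (6,10)_12 → 136
136 = (11,4)_12 → 137
137 = (11,5)_12 → 146
146 = (1,0,2)_12 → 5
5 = (5)_12 → 25
25 = (2,1)_12 → 5  — 5 already seen; the sequence cycles without reaching 1.

not base-12 happy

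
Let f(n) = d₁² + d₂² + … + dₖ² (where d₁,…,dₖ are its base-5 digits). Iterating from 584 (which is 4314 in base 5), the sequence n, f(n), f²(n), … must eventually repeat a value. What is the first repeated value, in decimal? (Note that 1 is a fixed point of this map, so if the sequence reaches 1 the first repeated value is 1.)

584 = (4,3,1,4)_5 → 4² + 3² + 1² + 4² = 16 + 9 + 1 + 16 = 42
42 = (1,3,2)_5 → 1² + 3² + 2² = 1 + 9 + 4 = 14
14 = (2,4)_5 → 2² + 4² = 4 + 16 = 20
20 = (4,0)_5 → 4² + 0² = 16 + 0 = 16
16 = (3,1)_5 → 3² + 1² = 9 + 1 = 10
10 = (2,0)_5 → 2² + 0² = 4 + 0 = 4
4 = (4)_5 → 4² = 16  — 16 already appeared earlier.

16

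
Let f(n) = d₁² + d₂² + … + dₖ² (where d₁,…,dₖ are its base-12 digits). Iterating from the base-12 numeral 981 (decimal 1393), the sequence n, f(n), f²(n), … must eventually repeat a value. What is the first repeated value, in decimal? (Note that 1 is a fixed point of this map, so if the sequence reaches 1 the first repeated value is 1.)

1393 = (9,8,1)_12 → 9² + 8² + 1² = 146
146 = (1,0,2)_12 → 1² + 0² + 2² = 5
5 = (5)_12 → 5² = 25
25 = (2,1)_12 → 2² + 1² = 5  — 5 already appeared earlier.

5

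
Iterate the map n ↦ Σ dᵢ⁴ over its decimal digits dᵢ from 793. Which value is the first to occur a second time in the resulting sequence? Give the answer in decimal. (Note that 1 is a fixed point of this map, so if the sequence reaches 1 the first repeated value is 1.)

8208

793 → 7⁴ + 9⁴ + 3⁴ = 2401 + 6561 + 81 = 9043
9043 → 9⁴ + 0⁴ + 4⁴ + 3⁴ = 6561 + 0 + 256 + 81 = 6898
6898 → 6⁴ + 8⁴ + 9⁴ + 8⁴ = 1296 + 4096 + 6561 + 4096 = 16049
16049 → 1⁴ + 6⁴ + 0⁴ + 4⁴ + 9⁴ = 1 + 1296 + 0 + 256 + 6561 = 8114
8114 → 8⁴ + 1⁴ + 1⁴ + 4⁴ = 4096 + 1 + 1 + 256 = 4354
4354 → 4⁴ + 3⁴ + 5⁴ + 4⁴ = 256 + 81 + 625 + 256 = 1218
1218 → 1⁴ + 2⁴ + 1⁴ + 8⁴ = 1 + 16 + 1 + 4096 = 4114
4114 → 4⁴ + 1⁴ + 1⁴ + 4⁴ = 256 + 1 + 1 + 256 = 514
514 → 5⁴ + 1⁴ + 4⁴ = 625 + 1 + 256 = 882
882 → 8⁴ + 8⁴ + 2⁴ = 4096 + 4096 + 16 = 8208
8208 → 8⁴ + 2⁴ + 0⁴ + 8⁴ = 4096 + 16 + 0 + 4096 = 8208  — 8208 already appeared earlier.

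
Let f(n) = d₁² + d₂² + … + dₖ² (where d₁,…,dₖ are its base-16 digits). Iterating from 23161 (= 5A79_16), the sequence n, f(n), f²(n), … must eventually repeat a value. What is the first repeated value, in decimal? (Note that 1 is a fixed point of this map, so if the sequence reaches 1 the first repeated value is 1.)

23161 = (5,10,7,9)_16 → 5² + 10² + 7² + 9² = 255
255 = (15,15)_16 → 15² + 15² = 450
450 = (1,12,2)_16 → 1² + 12² + 2² = 149
149 = (9,5)_16 → 9² + 5² = 106
106 = (6,10)_16 → 6² + 10² = 136
136 = (8,8)_16 → 8² + 8² = 128
128 = (8,0)_16 → 8² + 0² = 64
64 = (4,0)_16 → 4² + 0² = 16
16 = (1,0)_16 → 1² + 0² = 1  — reached the fixed point 1.
1 → 1, so 1 is the first repeated value.

1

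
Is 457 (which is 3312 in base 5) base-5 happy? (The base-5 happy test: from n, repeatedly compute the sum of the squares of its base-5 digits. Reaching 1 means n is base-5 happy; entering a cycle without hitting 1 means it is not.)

457 = (3,3,1,2)_5 → 23
23 = (4,3)_5 → 25
25 = (1,0,0)_5 → 1  — reached 1.

base-5 happy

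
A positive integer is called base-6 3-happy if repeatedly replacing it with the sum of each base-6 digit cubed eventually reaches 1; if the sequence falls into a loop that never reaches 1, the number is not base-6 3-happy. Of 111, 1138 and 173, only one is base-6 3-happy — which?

173

111: 111 → 54 → 28 → 128 → 62 → 73 → 9 → 28  — repeats 28 (not base-6 3-happy)
1138: 1138 → 217 → 2 → 8 → 9 → 28 → 128 → 62 → 73 → 9  — repeats 9 (not base-6 3-happy)
173: 173 → 253 → 3 → 27 → 91 → 36 → 1  — reaches 1 (base-6 3-happy)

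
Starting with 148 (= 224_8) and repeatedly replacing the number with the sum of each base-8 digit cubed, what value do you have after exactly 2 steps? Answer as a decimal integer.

148 = (2,2,4)_8 → 2³ + 2³ + 4³ = 8 + 8 + 64 = 80
80 = (1,2,0)_8 → 1³ + 2³ + 0³ = 1 + 8 + 0 = 9

9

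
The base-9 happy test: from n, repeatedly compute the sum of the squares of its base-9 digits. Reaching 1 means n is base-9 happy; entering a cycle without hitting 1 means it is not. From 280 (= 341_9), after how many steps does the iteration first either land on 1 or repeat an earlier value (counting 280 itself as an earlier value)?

4

280 = (3,4,1)_9 → 3² + 4² + 1² = 9 + 16 + 1 = 26
26 = (2,8)_9 → 2² + 8² = 4 + 64 = 68
68 = (7,5)_9 → 7² + 5² = 49 + 25 = 74
74 = (8,2)_9 → 8² + 2² = 64 + 4 = 68  — 68 repeats.
That took 4 steps.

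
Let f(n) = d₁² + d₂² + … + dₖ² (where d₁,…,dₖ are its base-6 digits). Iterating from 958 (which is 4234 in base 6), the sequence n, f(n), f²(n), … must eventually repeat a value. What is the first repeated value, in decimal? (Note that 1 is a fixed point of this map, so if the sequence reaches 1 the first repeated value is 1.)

26

958 = (4,2,3,4)_6 → 4² + 2² + 3² + 4² = 45
45 = (1,1,3)_6 → 1² + 1² + 3² = 11
11 = (1,5)_6 → 1² + 5² = 26
26 = (4,2)_6 → 4² + 2² = 20
20 = (3,2)_6 → 3² + 2² = 13
13 = (2,1)_6 → 2² + 1² = 5
5 = (5)_6 → 5² = 25
25 = (4,1)_6 → 4² + 1² = 17
17 = (2,5)_6 → 2² + 5² = 29
29 = (4,5)_6 → 4² + 5² = 41
41 = (1,0,5)_6 → 1² + 0² + 5² = 26  — 26 already appeared earlier.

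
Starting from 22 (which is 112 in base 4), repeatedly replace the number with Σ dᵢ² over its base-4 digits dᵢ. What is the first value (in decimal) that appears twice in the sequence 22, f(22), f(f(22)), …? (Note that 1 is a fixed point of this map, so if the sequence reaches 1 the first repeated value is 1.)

1

22 = (1,1,2)_4 → 1² + 1² + 2² = 6
6 = (1,2)_4 → 1² + 2² = 5
5 = (1,1)_4 → 1² + 1² = 2
2 = (2)_4 → 2² = 4
4 = (1,0)_4 → 1² + 0² = 1  — reached the fixed point 1.
1 → 1, so 1 is the first repeated value.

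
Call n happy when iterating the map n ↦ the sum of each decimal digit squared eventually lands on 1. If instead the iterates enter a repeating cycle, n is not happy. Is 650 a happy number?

650 → 61
61 → 37
37 → 58
58 → 89
89 → 145
145 → 42
42 → 20
20 → 4
4 → 16
16 → 37  — 37 already seen; the sequence cycles without reaching 1.

not happy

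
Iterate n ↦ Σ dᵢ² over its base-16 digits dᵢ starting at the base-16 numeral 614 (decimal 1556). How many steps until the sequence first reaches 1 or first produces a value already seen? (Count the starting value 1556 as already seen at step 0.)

1556 = (6,1,4)_16 → 6² + 1² + 4² = 36 + 1 + 16 = 53
53 = (3,5)_16 → 3² + 5² = 9 + 25 = 34
34 = (2,2)_16 → 2² + 2² = 4 + 4 = 8
8 = (8)_16 → 8² = 64
64 = (4,0)_16 → 4² + 0² = 16 + 0 = 16
16 = (1,0)_16 → 1² + 0² = 1 + 0 = 1  — reached 1.
That took 6 steps.

6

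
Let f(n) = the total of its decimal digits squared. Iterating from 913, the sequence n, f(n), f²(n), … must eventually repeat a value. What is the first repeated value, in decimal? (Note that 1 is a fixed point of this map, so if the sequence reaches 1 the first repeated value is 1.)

1

913 → 9² + 1² + 3² = 91
91 → 9² + 1² = 82
82 → 8² + 2² = 68
68 → 6² + 8² = 100
100 → 1² + 0² + 0² = 1  — reached the fixed point 1.
1 → 1, so 1 is the first repeated value.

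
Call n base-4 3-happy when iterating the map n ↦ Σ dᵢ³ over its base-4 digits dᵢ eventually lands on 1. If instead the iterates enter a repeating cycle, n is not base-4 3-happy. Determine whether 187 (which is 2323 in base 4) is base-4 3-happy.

187 = (2,3,2,3)_4 → 2³ + 3³ + 2³ + 3³ = 8 + 27 + 8 + 27 = 70
70 = (1,0,1,2)_4 → 1³ + 0³ + 1³ + 2³ = 1 + 0 + 1 + 8 = 10
10 = (2,2)_4 → 2³ + 2³ = 8 + 8 = 16
16 = (1,0,0)_4 → 1³ + 0³ + 0³ = 1 + 0 + 0 = 1  — reached 1.

base-4 3-happy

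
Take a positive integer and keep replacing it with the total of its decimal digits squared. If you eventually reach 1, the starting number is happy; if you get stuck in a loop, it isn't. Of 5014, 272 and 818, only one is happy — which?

818

5014: 5014 → 42 → 20 → 4 → 16 → 37 → 58 → 89 → 145 → 42  — repeats 42 (not happy)
272: 272 → 57 → 74 → 65 → 61 → 37 → 58 → 89 → 145 → 42 → 20 → 4 → 16 → 37  — repeats 37 (not happy)
818: 818 → 129 → 86 → 100 → 1  — reaches 1 (happy)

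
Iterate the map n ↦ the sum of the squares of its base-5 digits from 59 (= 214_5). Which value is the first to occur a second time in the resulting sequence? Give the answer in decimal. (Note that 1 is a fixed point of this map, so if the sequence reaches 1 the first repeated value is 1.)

13

59 = (2,1,4)_5 → 21
21 = (4,1)_5 → 17
17 = (3,2)_5 → 13
13 = (2,3)_5 → 13  — 13 already appeared earlier.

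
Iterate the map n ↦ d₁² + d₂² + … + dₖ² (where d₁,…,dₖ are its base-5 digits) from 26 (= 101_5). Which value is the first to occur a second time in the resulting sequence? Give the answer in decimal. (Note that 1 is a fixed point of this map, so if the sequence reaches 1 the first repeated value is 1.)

26 = (1,0,1)_5 → 1² + 0² + 1² = 2
2 = (2)_5 → 2² = 4
4 = (4)_5 → 4² = 16
16 = (3,1)_5 → 3² + 1² = 10
10 = (2,0)_5 → 2² + 0² = 4  — 4 already appeared earlier.

4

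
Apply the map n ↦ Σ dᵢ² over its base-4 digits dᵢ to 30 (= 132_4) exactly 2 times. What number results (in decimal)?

13

30 = (1,3,2)_4 → 1² + 3² + 2² = 14
14 = (3,2)_4 → 3² + 2² = 13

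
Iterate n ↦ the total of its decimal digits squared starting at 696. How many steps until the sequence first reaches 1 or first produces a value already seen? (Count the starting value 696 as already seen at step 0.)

15

696 → 6² + 9² + 6² = 36 + 81 + 36 = 153
153 → 1² + 5² + 3² = 1 + 25 + 9 = 35
35 → 3² + 5² = 9 + 25 = 34
34 → 3² + 4² = 9 + 16 = 25
25 → 2² + 5² = 4 + 25 = 29
29 → 2² + 9² = 4 + 81 = 85
85 → 8² + 5² = 64 + 25 = 89
89 → 8² + 9² = 64 + 81 = 145
145 → 1² + 4² + 5² = 1 + 16 + 25 = 42
42 → 4² + 2² = 16 + 4 = 20
20 → 2² + 0² = 4 + 0 = 4
4 → 4² = 16
16 → 1² + 6² = 1 + 36 = 37
37 → 3² + 7² = 9 + 49 = 58
58 → 5² + 8² = 25 + 64 = 89  — 89 repeats.
That took 15 steps.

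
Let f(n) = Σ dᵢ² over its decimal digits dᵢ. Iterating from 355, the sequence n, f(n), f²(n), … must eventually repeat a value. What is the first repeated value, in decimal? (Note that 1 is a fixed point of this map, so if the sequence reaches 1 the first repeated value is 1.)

37

355 → 3² + 5² + 5² = 9 + 25 + 25 = 59
59 → 5² + 9² = 25 + 81 = 106
106 → 1² + 0² + 6² = 1 + 0 + 36 = 37
37 → 3² + 7² = 9 + 49 = 58
58 → 5² + 8² = 25 + 64 = 89
89 → 8² + 9² = 64 + 81 = 145
145 → 1² + 4² + 5² = 1 + 16 + 25 = 42
42 → 4² + 2² = 16 + 4 = 20
20 → 2² + 0² = 4 + 0 = 4
4 → 4² = 16
16 → 1² + 6² = 1 + 36 = 37  — 37 already appeared earlier.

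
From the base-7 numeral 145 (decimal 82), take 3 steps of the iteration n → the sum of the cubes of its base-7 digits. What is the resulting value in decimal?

496

82 = (1,4,5)_7 → 190
190 = (3,6,1)_7 → 244
244 = (4,6,6)_7 → 496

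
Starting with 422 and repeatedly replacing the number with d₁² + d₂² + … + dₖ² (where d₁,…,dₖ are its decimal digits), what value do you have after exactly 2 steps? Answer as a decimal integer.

422 → 4² + 2² + 2² = 16 + 4 + 4 = 24
24 → 2² + 4² = 4 + 16 = 20

20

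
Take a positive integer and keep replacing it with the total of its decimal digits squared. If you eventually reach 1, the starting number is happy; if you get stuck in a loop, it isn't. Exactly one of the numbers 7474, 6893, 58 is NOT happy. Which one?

58

7474: 7474 → 130 → 10 → 1  — reaches 1 (happy)
6893: 6893 → 190 → 82 → 68 → 100 → 1  — reaches 1 (happy)
58: 58 → 89 → 145 → 42 → 20 → 4 → 16 → 37 → 58  — repeats 58 (not happy)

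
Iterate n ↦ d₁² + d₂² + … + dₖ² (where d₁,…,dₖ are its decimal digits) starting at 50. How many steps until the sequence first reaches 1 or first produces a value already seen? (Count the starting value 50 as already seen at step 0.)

50 → 5² + 0² = 25 + 0 = 25
25 → 2² + 5² = 4 + 25 = 29
29 → 2² + 9² = 4 + 81 = 85
85 → 8² + 5² = 64 + 25 = 89
89 → 8² + 9² = 64 + 81 = 145
145 → 1² + 4² + 5² = 1 + 16 + 25 = 42
42 → 4² + 2² = 16 + 4 = 20
20 → 2² + 0² = 4 + 0 = 4
4 → 4² = 16
16 → 1² + 6² = 1 + 36 = 37
37 → 3² + 7² = 9 + 49 = 58
58 → 5² + 8² = 25 + 64 = 89  — 89 repeats.
That took 12 steps.

12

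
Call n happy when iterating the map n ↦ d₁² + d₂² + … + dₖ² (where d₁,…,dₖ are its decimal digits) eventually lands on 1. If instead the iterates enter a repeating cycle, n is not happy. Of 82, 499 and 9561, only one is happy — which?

82

82: 82 → 68 → 100 → 1  — reaches 1 (happy)
499: 499 → 178 → 114 → 18 → 65 → 61 → 37 → 58 → 89 → 145 → 42 → 20 → 4 → 16 → 37  — repeats 37 (not happy)
9561: 9561 → 143 → 26 → 40 → 16 → 37 → 58 → 89 → 145 → 42 → 20 → 4 → 16  — repeats 16 (not happy)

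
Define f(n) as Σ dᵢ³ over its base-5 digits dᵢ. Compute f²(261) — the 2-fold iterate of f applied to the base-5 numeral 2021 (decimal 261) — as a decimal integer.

35

261 = (2,0,2,1)_5 → 2³ + 0³ + 2³ + 1³ = 8 + 0 + 8 + 1 = 17
17 = (3,2)_5 → 3³ + 2³ = 27 + 8 = 35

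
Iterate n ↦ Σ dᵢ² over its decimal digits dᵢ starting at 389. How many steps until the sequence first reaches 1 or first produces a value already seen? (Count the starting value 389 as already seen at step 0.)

10

389 → 3² + 8² + 9² = 9 + 64 + 81 = 154
154 → 1² + 5² + 4² = 1 + 25 + 16 = 42
42 → 4² + 2² = 16 + 4 = 20
20 → 2² + 0² = 4 + 0 = 4
4 → 4² = 16
16 → 1² + 6² = 1 + 36 = 37
37 → 3² + 7² = 9 + 49 = 58
58 → 5² + 8² = 25 + 64 = 89
89 → 8² + 9² = 64 + 81 = 145
145 → 1² + 4² + 5² = 1 + 16 + 25 = 42  — 42 repeats.
That took 10 steps.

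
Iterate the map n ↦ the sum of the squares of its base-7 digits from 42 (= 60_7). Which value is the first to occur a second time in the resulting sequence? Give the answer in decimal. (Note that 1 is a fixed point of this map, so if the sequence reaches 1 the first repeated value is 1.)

42 = (6,0)_7 → 6² + 0² = 36 + 0 = 36
36 = (5,1)_7 → 5² + 1² = 25 + 1 = 26
26 = (3,5)_7 → 3² + 5² = 9 + 25 = 34
34 = (4,6)_7 → 4² + 6² = 16 + 36 = 52
52 = (1,0,3)_7 → 1² + 0² + 3² = 1 + 0 + 9 = 10
10 = (1,3)_7 → 1² + 3² = 1 + 9 = 10  — 10 already appeared earlier.

10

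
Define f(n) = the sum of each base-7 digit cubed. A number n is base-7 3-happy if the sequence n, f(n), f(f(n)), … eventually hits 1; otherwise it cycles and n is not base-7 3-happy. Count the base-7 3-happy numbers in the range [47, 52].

1

47: 47 → 341 → 557 → 137 → 197 → 65 → 17 → 35 → 125 → 251 → 341  — not base-7 3-happy
48: 48 → 432 → 252 → 126 → 72 → 36 → 126  — not base-7 3-happy
49: 49 → 1  — base-7 3-happy
50: 50 → 2 → 8 → 2  — not base-7 3-happy
51: 51 → 9 → 9  — not base-7 3-happy
52: 52 → 28 → 64 → 10 → 28  — not base-7 3-happy
base-7 3-happy: 49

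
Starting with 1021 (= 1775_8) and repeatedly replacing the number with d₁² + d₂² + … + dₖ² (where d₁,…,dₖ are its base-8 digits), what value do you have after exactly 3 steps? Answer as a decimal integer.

1021 = (1,7,7,5)_8 → 124
124 = (1,7,4)_8 → 66
66 = (1,0,2)_8 → 5

5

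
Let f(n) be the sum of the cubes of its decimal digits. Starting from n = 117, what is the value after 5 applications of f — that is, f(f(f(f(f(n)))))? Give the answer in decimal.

66

117 → 1³ + 1³ + 7³ = 1 + 1 + 343 = 345
345 → 3³ + 4³ + 5³ = 27 + 64 + 125 = 216
216 → 2³ + 1³ + 6³ = 8 + 1 + 216 = 225
225 → 2³ + 2³ + 5³ = 8 + 8 + 125 = 141
141 → 1³ + 4³ + 1³ = 1 + 64 + 1 = 66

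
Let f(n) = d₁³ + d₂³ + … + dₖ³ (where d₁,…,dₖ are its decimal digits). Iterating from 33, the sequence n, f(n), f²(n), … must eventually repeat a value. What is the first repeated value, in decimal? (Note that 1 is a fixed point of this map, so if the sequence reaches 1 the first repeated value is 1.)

33 → 3³ + 3³ = 27 + 27 = 54
54 → 5³ + 4³ = 125 + 64 = 189
189 → 1³ + 8³ + 9³ = 1 + 512 + 729 = 1242
1242 → 1³ + 2³ + 4³ + 2³ = 1 + 8 + 64 + 8 = 81
81 → 8³ + 1³ = 512 + 1 = 513
513 → 5³ + 1³ + 3³ = 125 + 1 + 27 = 153
153 → 1³ + 5³ + 3³ = 1 + 125 + 27 = 153  — 153 already appeared earlier.

153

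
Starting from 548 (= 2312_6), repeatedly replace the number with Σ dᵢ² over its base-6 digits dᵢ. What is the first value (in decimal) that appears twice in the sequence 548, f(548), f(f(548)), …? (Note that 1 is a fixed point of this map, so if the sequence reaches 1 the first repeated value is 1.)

17

548 = (2,3,1,2)_6 → 2² + 3² + 1² + 2² = 4 + 9 + 1 + 4 = 18
18 = (3,0)_6 → 3² + 0² = 9 + 0 = 9
9 = (1,3)_6 → 1² + 3² = 1 + 9 = 10
10 = (1,4)_6 → 1² + 4² = 1 + 16 = 17
17 = (2,5)_6 → 2² + 5² = 4 + 25 = 29
29 = (4,5)_6 → 4² + 5² = 16 + 25 = 41
41 = (1,0,5)_6 → 1² + 0² + 5² = 1 + 0 + 25 = 26
26 = (4,2)_6 → 4² + 2² = 16 + 4 = 20
20 = (3,2)_6 → 3² + 2² = 9 + 4 = 13
13 = (2,1)_6 → 2² + 1² = 4 + 1 = 5
5 = (5)_6 → 5² = 25
25 = (4,1)_6 → 4² + 1² = 16 + 1 = 17  — 17 already appeared earlier.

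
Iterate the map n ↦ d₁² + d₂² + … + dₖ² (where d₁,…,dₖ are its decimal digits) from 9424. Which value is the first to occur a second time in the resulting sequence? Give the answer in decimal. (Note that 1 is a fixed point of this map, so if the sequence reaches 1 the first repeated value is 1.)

9424 → 9² + 4² + 2² + 4² = 81 + 16 + 4 + 16 = 117
117 → 1² + 1² + 7² = 1 + 1 + 49 = 51
51 → 5² + 1² = 25 + 1 = 26
26 → 2² + 6² = 4 + 36 = 40
40 → 4² + 0² = 16 + 0 = 16
16 → 1² + 6² = 1 + 36 = 37
37 → 3² + 7² = 9 + 49 = 58
58 → 5² + 8² = 25 + 64 = 89
89 → 8² + 9² = 64 + 81 = 145
145 → 1² + 4² + 5² = 1 + 16 + 25 = 42
42 → 4² + 2² = 16 + 4 = 20
20 → 2² + 0² = 4 + 0 = 4
4 → 4² = 16  — 16 already appeared earlier.

16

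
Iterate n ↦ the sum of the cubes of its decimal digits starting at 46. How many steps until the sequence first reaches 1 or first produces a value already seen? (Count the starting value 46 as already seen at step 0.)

6

46 → 280
280 → 520
520 → 133
133 → 55
55 → 250
250 → 133  — 133 repeats.
That took 6 steps.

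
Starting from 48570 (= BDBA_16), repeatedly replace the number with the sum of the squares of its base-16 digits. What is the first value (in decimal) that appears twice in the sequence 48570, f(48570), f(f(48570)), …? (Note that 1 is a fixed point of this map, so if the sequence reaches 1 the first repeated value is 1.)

181

48570 = (11,13,11,10)_16 → 11² + 13² + 11² + 10² = 121 + 169 + 121 + 100 = 511
511 = (1,15,15)_16 → 1² + 15² + 15² = 1 + 225 + 225 = 451
451 = (1,12,3)_16 → 1² + 12² + 3² = 1 + 144 + 9 = 154
154 = (9,10)_16 → 9² + 10² = 81 + 100 = 181
181 = (11,5)_16 → 11² + 5² = 121 + 25 = 146
146 = (9,2)_16 → 9² + 2² = 81 + 4 = 85
85 = (5,5)_16 → 5² + 5² = 25 + 25 = 50
50 = (3,2)_16 → 3² + 2² = 9 + 4 = 13
13 = (13)_16 → 13² = 169
169 = (10,9)_16 → 10² + 9² = 100 + 81 = 181  — 181 already appeared earlier.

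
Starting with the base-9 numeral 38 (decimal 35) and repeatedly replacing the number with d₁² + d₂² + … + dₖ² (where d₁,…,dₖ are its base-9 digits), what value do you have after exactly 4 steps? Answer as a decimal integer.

35 = (3,8)_9 → 3² + 8² = 73
73 = (8,1)_9 → 8² + 1² = 65
65 = (7,2)_9 → 7² + 2² = 53
53 = (5,8)_9 → 5² + 8² = 89

89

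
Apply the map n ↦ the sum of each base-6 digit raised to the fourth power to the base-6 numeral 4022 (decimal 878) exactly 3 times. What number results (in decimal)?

878 = (4,0,2,2)_6 → 288
288 = (1,2,0,0)_6 → 17
17 = (2,5)_6 → 641

641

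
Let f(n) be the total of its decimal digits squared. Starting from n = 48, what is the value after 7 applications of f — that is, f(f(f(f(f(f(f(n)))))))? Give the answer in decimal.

145

48 → 4² + 8² = 80
80 → 8² + 0² = 64
64 → 6² + 4² = 52
52 → 5² + 2² = 29
29 → 2² + 9² = 85
85 → 8² + 5² = 89
89 → 8² + 9² = 145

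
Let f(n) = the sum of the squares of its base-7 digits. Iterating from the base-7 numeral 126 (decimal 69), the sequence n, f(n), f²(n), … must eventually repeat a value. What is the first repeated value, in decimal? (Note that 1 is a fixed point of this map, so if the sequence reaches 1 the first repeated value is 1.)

45

69 = (1,2,6)_7 → 1² + 2² + 6² = 41
41 = (5,6)_7 → 5² + 6² = 61
61 = (1,1,5)_7 → 1² + 1² + 5² = 27
27 = (3,6)_7 → 3² + 6² = 45
45 = (6,3)_7 → 6² + 3² = 45  — 45 already appeared earlier.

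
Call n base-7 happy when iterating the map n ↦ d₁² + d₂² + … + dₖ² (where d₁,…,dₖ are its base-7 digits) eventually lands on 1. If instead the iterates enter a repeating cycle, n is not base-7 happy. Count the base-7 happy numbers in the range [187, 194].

1

187: 187 → 59 → 11 → 17 → 13 → 37 → 29 → 17  — not base-7 happy
188: 188 → 70 → 10 → 10  — not base-7 happy
189: 189 → 45 → 45  — not base-7 happy
190: 190 → 46 → 52 → 10 → 10  — not base-7 happy
191: 191 → 49 → 1  — base-7 happy
192: 192 → 54 → 26 → 34 → 52 → 10 → 10  — not base-7 happy
193: 193 → 61 → 27 → 45 → 45  — not base-7 happy
194: 194 → 70 → 10 → 10  — not base-7 happy
base-7 happy: 191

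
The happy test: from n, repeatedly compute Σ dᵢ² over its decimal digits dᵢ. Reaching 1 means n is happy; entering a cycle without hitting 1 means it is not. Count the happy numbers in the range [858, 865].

858: 858 → 153 → 35 → 34 → 25 → 29 → 85 → 89 → 145 → 42 → 20 → 4 → 16 → 37 → 58 → 89  (repeats 89)
859: 859 → 170 → 50 → 25 → 29 → 85 → 89 → 145 → 42 → 20 → 4 → 16 → 37 → 58 → 89  (repeats 89)
860: 860 → 100 → 1  (reaches 1)
861: 861 → 101 → 2 → 4 → 16 → 37 → 58 → 89 → 145 → 42 → 20 → 4  (repeats 4)
862: 862 → 104 → 17 → 50 → 25 → 29 → 85 → 89 → 145 → 42 → 20 → 4 → 16 → 37 → 58 → 89  (repeats 89)
863: 863 → 109 → 82 → 68 → 100 → 1  (reaches 1)
864: 864 → 116 → 38 → 73 → 58 → 89 → 145 → 42 → 20 → 4 → 16 → 37 → 58  (repeats 58)
865: 865 → 125 → 30 → 9 → 81 → 65 → 61 → 37 → 58 → 89 → 145 → 42 → 20 → 4 → 16 → 37  (repeats 37)
happy: 860, 863

2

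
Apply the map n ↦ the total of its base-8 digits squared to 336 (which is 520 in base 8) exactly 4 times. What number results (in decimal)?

20

336 = (5,2,0)_8 → 5² + 2² + 0² = 29
29 = (3,5)_8 → 3² + 5² = 34
34 = (4,2)_8 → 4² + 2² = 20
20 = (2,4)_8 → 2² + 4² = 20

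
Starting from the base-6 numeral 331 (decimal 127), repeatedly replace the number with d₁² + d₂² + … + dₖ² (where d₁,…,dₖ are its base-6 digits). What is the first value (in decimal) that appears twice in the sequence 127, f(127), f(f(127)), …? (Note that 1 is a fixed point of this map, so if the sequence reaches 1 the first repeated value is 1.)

127 = (3,3,1)_6 → 3² + 3² + 1² = 19
19 = (3,1)_6 → 3² + 1² = 10
10 = (1,4)_6 → 1² + 4² = 17
17 = (2,5)_6 → 2² + 5² = 29
29 = (4,5)_6 → 4² + 5² = 41
41 = (1,0,5)_6 → 1² + 0² + 5² = 26
26 = (4,2)_6 → 4² + 2² = 20
20 = (3,2)_6 → 3² + 2² = 13
13 = (2,1)_6 → 2² + 1² = 5
5 = (5)_6 → 5² = 25
25 = (4,1)_6 → 4² + 1² = 17  — 17 already appeared earlier.

17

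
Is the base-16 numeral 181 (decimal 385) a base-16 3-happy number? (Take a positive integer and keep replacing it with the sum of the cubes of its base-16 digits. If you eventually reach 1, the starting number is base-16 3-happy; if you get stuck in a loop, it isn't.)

base-16 3-happy

385 = (1,8,1)_16 → 1³ + 8³ + 1³ = 514
514 = (2,0,2)_16 → 2³ + 0³ + 2³ = 16
16 = (1,0)_16 → 1³ + 0³ = 1  — reached 1.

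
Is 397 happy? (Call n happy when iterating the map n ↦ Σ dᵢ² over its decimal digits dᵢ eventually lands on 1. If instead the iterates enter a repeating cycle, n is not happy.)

happy

397 → 3² + 9² + 7² = 9 + 81 + 49 = 139
139 → 1² + 3² + 9² = 1 + 9 + 81 = 91
91 → 9² + 1² = 81 + 1 = 82
82 → 8² + 2² = 64 + 4 = 68
68 → 6² + 8² = 36 + 64 = 100
100 → 1² + 0² + 0² = 1 + 0 + 0 = 1  — reached 1.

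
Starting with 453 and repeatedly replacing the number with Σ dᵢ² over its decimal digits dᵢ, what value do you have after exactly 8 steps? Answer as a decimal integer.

453 → 4² + 5² + 3² = 50
50 → 5² + 0² = 25
25 → 2² + 5² = 29
29 → 2² + 9² = 85
85 → 8² + 5² = 89
89 → 8² + 9² = 145
145 → 1² + 4² + 5² = 42
42 → 4² + 2² = 20

20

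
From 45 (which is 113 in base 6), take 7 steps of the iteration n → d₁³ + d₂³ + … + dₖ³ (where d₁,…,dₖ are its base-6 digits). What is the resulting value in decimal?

27

45 = (1,1,3)_6 → 1³ + 1³ + 3³ = 1 + 1 + 27 = 29
29 = (4,5)_6 → 4³ + 5³ = 64 + 125 = 189
189 = (5,1,3)_6 → 5³ + 1³ + 3³ = 125 + 1 + 27 = 153
153 = (4,1,3)_6 → 4³ + 1³ + 3³ = 64 + 1 + 27 = 92
92 = (2,3,2)_6 → 2³ + 3³ + 2³ = 8 + 27 + 8 = 43
43 = (1,1,1)_6 → 1³ + 1³ + 1³ = 1 + 1 + 1 = 3
3 = (3)_6 → 3³ = 27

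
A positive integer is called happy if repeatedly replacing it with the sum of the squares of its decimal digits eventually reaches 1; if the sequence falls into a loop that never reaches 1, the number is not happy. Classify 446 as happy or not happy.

happy

446 → 4² + 4² + 6² = 68
68 → 6² + 8² = 100
100 → 1² + 0² + 0² = 1  — reached 1.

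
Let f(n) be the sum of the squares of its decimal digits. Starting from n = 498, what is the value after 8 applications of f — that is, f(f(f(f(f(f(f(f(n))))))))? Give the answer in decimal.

20

498 → 161
161 → 38
38 → 73
73 → 58
58 → 89
89 → 145
145 → 42
42 → 20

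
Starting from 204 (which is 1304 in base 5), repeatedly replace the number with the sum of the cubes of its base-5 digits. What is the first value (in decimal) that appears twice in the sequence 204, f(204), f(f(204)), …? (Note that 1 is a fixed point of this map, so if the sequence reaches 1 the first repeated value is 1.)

204 = (1,3,0,4)_5 → 1³ + 3³ + 0³ + 4³ = 1 + 27 + 0 + 64 = 92
92 = (3,3,2)_5 → 3³ + 3³ + 2³ = 27 + 27 + 8 = 62
62 = (2,2,2)_5 → 2³ + 2³ + 2³ = 8 + 8 + 8 = 24
24 = (4,4)_5 → 4³ + 4³ = 64 + 64 = 128
128 = (1,0,0,3)_5 → 1³ + 0³ + 0³ + 3³ = 1 + 0 + 0 + 27 = 28
28 = (1,0,3)_5 → 1³ + 0³ + 3³ = 1 + 0 + 27 = 28  — 28 already appeared earlier.

28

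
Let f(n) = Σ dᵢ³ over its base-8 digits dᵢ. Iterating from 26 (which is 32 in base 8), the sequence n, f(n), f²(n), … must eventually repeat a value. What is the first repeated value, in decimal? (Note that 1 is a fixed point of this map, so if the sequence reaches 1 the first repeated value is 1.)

559

26 = (3,2)_8 → 3³ + 2³ = 35
35 = (4,3)_8 → 4³ + 3³ = 91
91 = (1,3,3)_8 → 1³ + 3³ + 3³ = 55
55 = (6,7)_8 → 6³ + 7³ = 559
559 = (1,0,5,7)_8 → 1³ + 0³ + 5³ + 7³ = 469
469 = (7,2,5)_8 → 7³ + 2³ + 5³ = 476
476 = (7,3,4)_8 → 7³ + 3³ + 4³ = 434
434 = (6,6,2)_8 → 6³ + 6³ + 2³ = 440
440 = (6,7,0)_8 → 6³ + 7³ + 0³ = 559  — 559 already appeared earlier.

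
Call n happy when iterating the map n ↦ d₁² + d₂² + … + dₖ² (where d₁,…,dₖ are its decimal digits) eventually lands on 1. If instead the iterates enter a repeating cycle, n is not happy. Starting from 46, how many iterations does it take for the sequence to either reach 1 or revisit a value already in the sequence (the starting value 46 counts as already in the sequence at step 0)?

46 → 4² + 6² = 16 + 36 = 52
52 → 5² + 2² = 25 + 4 = 29
29 → 2² + 9² = 4 + 81 = 85
85 → 8² + 5² = 64 + 25 = 89
89 → 8² + 9² = 64 + 81 = 145
145 → 1² + 4² + 5² = 1 + 16 + 25 = 42
42 → 4² + 2² = 16 + 4 = 20
20 → 2² + 0² = 4 + 0 = 4
4 → 4² = 16
16 → 1² + 6² = 1 + 36 = 37
37 → 3² + 7² = 9 + 49 = 58
58 → 5² + 8² = 25 + 64 = 89  — 89 repeats.
That took 12 steps.

12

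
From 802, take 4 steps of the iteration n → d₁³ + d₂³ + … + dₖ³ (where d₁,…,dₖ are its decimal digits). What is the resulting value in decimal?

250

802 → 8³ + 0³ + 2³ = 520
520 → 5³ + 2³ + 0³ = 133
133 → 1³ + 3³ + 3³ = 55
55 → 5³ + 5³ = 250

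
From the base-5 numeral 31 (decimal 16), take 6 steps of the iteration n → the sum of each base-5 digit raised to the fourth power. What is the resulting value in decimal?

674

16 = (3,1)_5 → 3⁴ + 1⁴ = 82
82 = (3,1,2)_5 → 3⁴ + 1⁴ + 2⁴ = 98
98 = (3,4,3)_5 → 3⁴ + 4⁴ + 3⁴ = 418
418 = (3,1,3,3)_5 → 3⁴ + 1⁴ + 3⁴ + 3⁴ = 244
244 = (1,4,3,4)_5 → 1⁴ + 4⁴ + 3⁴ + 4⁴ = 594
594 = (4,3,3,4)_5 → 4⁴ + 3⁴ + 3⁴ + 4⁴ = 674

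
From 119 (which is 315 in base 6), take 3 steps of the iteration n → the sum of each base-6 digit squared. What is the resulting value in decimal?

119 = (3,1,5)_6 → 3² + 1² + 5² = 35
35 = (5,5)_6 → 5² + 5² = 50
50 = (1,2,2)_6 → 1² + 2² + 2² = 9

9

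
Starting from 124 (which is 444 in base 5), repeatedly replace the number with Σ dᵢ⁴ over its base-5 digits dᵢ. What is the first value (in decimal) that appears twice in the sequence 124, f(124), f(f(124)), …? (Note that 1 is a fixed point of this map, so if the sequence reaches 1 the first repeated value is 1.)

124 = (4,4,4)_5 → 768
768 = (1,1,0,3,3)_5 → 164
164 = (1,1,2,4)_5 → 274
274 = (2,0,4,4)_5 → 528
528 = (4,1,0,3)_5 → 338
338 = (2,3,2,3)_5 → 194
194 = (1,2,3,4)_5 → 354
354 = (2,4,0,4)_5 → 528  — 528 already appeared earlier.

528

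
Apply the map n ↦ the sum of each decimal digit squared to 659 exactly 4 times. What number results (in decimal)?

25

659 → 6² + 5² + 9² = 142
142 → 1² + 4² + 2² = 21
21 → 2² + 1² = 5
5 → 5² = 25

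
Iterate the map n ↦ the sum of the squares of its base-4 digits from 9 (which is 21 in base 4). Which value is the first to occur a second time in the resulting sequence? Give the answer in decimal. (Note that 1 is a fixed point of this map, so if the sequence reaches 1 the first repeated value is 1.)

1

9 = (2,1)_4 → 2² + 1² = 4 + 1 = 5
5 = (1,1)_4 → 1² + 1² = 1 + 1 = 2
2 = (2)_4 → 2² = 4
4 = (1,0)_4 → 1² + 0² = 1 + 0 = 1  — reached the fixed point 1.
1 → 1, so 1 is the first repeated value.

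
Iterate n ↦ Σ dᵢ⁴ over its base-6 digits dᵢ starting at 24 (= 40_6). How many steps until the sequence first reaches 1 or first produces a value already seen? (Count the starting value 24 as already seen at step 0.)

12

24 = (4,0)_6 → 4⁴ + 0⁴ = 256
256 = (1,1,0,4)_6 → 1⁴ + 1⁴ + 0⁴ + 4⁴ = 258
258 = (1,1,1,0)_6 → 1⁴ + 1⁴ + 1⁴ + 0⁴ = 3
3 = (3)_6 → 3⁴ = 81
81 = (2,1,3)_6 → 2⁴ + 1⁴ + 3⁴ = 98
98 = (2,4,2)_6 → 2⁴ + 4⁴ + 2⁴ = 288
288 = (1,2,0,0)_6 → 1⁴ + 2⁴ + 0⁴ + 0⁴ = 17
17 = (2,5)_6 → 2⁴ + 5⁴ = 641
641 = (2,5,4,5)_6 → 2⁴ + 5⁴ + 4⁴ + 5⁴ = 1522
1522 = (1,1,0,1,4)_6 → 1⁴ + 1⁴ + 0⁴ + 1⁴ + 4⁴ = 259
259 = (1,1,1,1)_6 → 1⁴ + 1⁴ + 1⁴ + 1⁴ = 4
4 = (4)_6 → 4⁴ = 256  — 256 repeats.
That took 12 steps.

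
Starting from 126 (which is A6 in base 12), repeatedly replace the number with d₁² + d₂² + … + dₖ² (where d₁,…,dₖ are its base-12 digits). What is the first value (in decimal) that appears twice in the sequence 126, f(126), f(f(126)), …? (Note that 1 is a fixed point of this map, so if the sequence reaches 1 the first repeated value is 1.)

126 = (10,6)_12 → 10² + 6² = 100 + 36 = 136
136 = (11,4)_12 → 11² + 4² = 121 + 16 = 137
137 = (11,5)_12 → 11² + 5² = 121 + 25 = 146
146 = (1,0,2)_12 → 1² + 0² + 2² = 1 + 0 + 4 = 5
5 = (5)_12 → 5² = 25
25 = (2,1)_12 → 2² + 1² = 4 + 1 = 5  — 5 already appeared earlier.

5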